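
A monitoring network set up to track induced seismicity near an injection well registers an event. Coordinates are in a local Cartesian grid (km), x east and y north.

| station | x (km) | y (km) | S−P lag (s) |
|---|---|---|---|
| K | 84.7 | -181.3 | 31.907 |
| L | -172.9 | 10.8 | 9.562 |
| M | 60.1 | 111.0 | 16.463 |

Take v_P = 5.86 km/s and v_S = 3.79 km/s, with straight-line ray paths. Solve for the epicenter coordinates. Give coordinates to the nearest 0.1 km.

Distance from S−P lag: d = Δt · v_P v_S / (v_P − v_S) = Δt · (5.86·3.79)/(5.86−3.79) ≈ 10.7292·Δt.
So d_K = 342.34, d_L = 102.59, d_M = 176.63 km.
Circle about each station: (x − 84.7)² + (y + 181.3)² = 342.34²; (x + 172.9)² + (y − 10.8)² = 102.59²; (x − 60.1)² + (y − 111.0)² = 176.63².
Subtracting pairs of circle equations eliminates x²+y² and gives linear equations (the radical axes):
-515.2 x + 384.2 y = 96639.24
-49.2 x + 584.6 y = 61887.75
Solving the 2×2 system: x ≈ -115.9, y ≈ 96.1 km.

(-115.9, 96.1)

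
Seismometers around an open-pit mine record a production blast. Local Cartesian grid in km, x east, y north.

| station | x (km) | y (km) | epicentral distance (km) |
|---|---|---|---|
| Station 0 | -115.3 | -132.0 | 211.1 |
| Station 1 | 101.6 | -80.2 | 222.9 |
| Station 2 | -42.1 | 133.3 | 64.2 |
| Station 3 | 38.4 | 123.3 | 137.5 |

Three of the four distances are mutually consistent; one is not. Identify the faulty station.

Solve using three stations at a time. Using Station 0, Station 1, Station 2 (subtract circle equations pairwise → linear system) gives (x, y) ≈ (-61.2, 72.0).
Distances from that point to each station vs reported:
  Station 0: calculated 211.1 vs reported 211.1 → residual 0.0 km
  Station 1: calculated 222.9 vs reported 222.9 → residual 0.0 km
  Station 2: calculated 64.2 vs reported 64.2 → residual 0.0 km
  Station 3: calculated 112.0 vs reported 137.5 → residual 25.5 km
Station 0, Station 1, Station 2 are mutually consistent (residuals ≈ 0); Station 3 is off by 25.5 km.

Station 3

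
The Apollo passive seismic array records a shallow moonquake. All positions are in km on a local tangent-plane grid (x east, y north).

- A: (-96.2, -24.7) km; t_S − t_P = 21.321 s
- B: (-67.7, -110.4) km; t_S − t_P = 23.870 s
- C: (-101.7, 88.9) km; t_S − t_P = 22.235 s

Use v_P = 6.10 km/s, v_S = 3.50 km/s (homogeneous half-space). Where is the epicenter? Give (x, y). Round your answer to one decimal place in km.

70.6 km east, 28.5 km north

Distance from S−P lag: d = Δt · v_P v_S / (v_P − v_S) = Δt · (6.10·3.50)/(6.10−3.50) ≈ 8.2115·Δt.
So d_A = 175.08, d_B = 196.01, d_C = 182.58 km.
Circle about each station: (x + 96.2)² + (y + 24.7)² = 175.08²; (x + 67.7)² + (y + 110.4)² = 196.01²; (x + 101.7)² + (y − 88.9)² = 182.58².
Subtracting pairs of circle equations eliminates x²+y² and gives linear equations (the radical axes):
57.0 x − 171.4 y = -859.99
-11.0 x + 227.2 y = 5699.12
Solving the 2×2 system: x ≈ 70.6, y ≈ 28.5 km.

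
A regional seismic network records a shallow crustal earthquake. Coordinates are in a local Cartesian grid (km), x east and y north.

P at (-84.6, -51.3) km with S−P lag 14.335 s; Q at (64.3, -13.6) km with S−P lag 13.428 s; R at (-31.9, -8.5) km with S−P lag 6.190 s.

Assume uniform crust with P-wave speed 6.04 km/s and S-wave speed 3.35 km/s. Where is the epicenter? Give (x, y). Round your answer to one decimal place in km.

Distance from S−P lag: d = Δt · v_P v_S / (v_P − v_S) = Δt · (6.04·3.35)/(6.04−3.35) ≈ 7.5219·Δt.
So d_P = 107.83, d_Q = 101.00, d_R = 46.56 km.
Circle about each station: (x + 84.6)² + (y + 51.3)² = 107.83²; (x − 64.3)² + (y + 13.6)² = 101.00²; (x + 31.9)² + (y + 8.5)² = 46.56².
Subtracting the P equation from the Q and R equations removes the quadratic terms:
297.8 x + 75.4 y = -4043.09
105.4 x + 85.6 y = 760.49
Solving the 2×2 system: x ≈ -23.0, y ≈ 37.2 km.

-23.0 km east, 37.2 km north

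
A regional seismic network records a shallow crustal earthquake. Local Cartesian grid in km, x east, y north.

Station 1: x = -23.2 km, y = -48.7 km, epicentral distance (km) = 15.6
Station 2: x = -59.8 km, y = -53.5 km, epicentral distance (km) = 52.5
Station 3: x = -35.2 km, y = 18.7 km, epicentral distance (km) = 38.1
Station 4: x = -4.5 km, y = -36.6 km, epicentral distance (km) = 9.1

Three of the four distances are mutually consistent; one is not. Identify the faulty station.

Station 3

Solve using three stations at a time. Using Station 1, Station 2, Station 4 (subtract circle equations pairwise → linear system) gives (x, y) ≈ (-8.0, -45.1).
Distances from that point to each station vs reported:
  Station 1: calculated 15.7 vs reported 15.6 → residual 0.1 km
  Station 2: calculated 52.5 vs reported 52.5 → residual 0.0 km
  Station 3: calculated 69.4 vs reported 38.1 → residual 31.3 km
  Station 4: calculated 9.2 vs reported 9.1 → residual 0.1 km
Station 1, Station 2, Station 4 are mutually consistent (residuals ≈ 0); Station 3 is off by 31.3 km.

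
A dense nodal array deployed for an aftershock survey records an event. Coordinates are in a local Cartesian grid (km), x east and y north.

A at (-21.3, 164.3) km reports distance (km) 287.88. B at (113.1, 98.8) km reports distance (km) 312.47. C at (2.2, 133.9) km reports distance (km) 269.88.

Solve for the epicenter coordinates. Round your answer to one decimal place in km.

(-124.1, -104.6)

Circle about each station: (x + 21.3)² + (y − 164.3)² = 287.88²; (x − 113.1)² + (y − 98.8)² = 312.47²; (x − 2.2)² + (y − 133.9)² = 269.88².
Subtracting the A equation from the B and C equations removes the quadratic terms:
268.8 x − 131.0 y = -19657.74
47.0 x − 60.8 y = 525.55
Solving the 2×2 system: x ≈ -124.1, y ≈ -104.6 km.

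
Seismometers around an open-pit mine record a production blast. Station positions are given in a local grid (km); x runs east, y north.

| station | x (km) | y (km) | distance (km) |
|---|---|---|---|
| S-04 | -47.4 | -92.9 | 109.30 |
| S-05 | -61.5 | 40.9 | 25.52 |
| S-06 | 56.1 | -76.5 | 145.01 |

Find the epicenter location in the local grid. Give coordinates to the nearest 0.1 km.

Circle about each station: (x + 47.4)² + (y + 92.9)² = 109.30²; (x + 61.5)² + (y − 40.9)² = 25.52²; (x − 56.1)² + (y + 76.5)² = 145.01².
Subtracting pairs of circle equations eliminates x²+y² and gives linear equations (the radical axes):
-28.2 x + 267.6 y = 5873.11
207.0 x + 32.8 y = -10959.12
Solving the 2×2 system: x ≈ -55.5, y ≈ 16.1 km.
Check against S-04 (with the unrounded x, y): √((x + 47.4)²+(y + 92.9)²) = 109.30 ≈ 109.30 km. ✓

(-55.5, 16.1)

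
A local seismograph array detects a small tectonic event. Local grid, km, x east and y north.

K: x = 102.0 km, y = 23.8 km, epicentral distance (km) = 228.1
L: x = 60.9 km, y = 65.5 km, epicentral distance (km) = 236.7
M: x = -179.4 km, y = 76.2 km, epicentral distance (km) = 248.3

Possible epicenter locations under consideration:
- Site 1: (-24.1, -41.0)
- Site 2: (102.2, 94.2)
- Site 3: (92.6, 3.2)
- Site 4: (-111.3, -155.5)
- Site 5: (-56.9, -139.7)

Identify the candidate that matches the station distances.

Site 5

For each candidate, compare |candidate − station| to the reported distance:
Site 1: residuals K 86.3, L 100.4, M 53.7 → max 100.4 km
Site 2: residuals K 157.7, L 186.4, M 33.9 → max 186.4 km
Site 3: residuals K 205.5, L 166.8, M 33.3 → max 205.5 km
Site 4: residuals K 50.5, L 43.5, M 6.8 → max 50.5 km
Site 5: residuals K 0.1, L 0.1, M 0.1 → max 0.1 km
Only Site 5 has all residuals ≈ 0.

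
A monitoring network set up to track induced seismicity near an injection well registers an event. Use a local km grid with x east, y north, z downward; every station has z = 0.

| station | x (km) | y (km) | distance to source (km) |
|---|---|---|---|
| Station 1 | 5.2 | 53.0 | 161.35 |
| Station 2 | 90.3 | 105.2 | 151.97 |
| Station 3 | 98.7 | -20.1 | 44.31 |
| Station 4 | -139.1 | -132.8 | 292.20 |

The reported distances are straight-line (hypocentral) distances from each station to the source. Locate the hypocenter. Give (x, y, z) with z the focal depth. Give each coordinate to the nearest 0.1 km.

x ≈ 137.4 km, y ≈ -38.9 km, depth ≈ 10.6 km

Each station gives a sphere (x−x_i)² + (y−y_i)² + z² = d_i² (stations at z=0).
Subtracting the Station 1 sphere from Station 2 and Station 3: z² cancels, leaving linear equations in x and y:
170.2 x + 104.4 y = 19324.03
187.0 x − 146.2 y = 31380.11
Solving: x ≈ 137.397, y ≈ -38.898 km (keep extra digits for the depth step; rounded: 137.4, -38.9).
Then from the Station 1 sphere: z² = 161.35² − (x − 5.2)² − (y − 53.0)² with x = 137.397, y = -38.898, so z ≈ 10.608 ≈ 10.6 km.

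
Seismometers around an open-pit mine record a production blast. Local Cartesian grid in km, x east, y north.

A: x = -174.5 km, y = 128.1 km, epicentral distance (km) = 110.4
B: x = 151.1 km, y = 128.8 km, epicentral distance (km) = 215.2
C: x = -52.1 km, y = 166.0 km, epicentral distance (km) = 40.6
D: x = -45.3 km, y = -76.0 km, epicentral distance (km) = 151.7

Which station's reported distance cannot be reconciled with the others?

Solve using three stations at a time. Using A, B, C (subtract circle equations pairwise → linear system) gives (x, y) ≈ (-64.1, 127.2).
Distances from that point to each station vs reported:
  A: calculated 110.4 vs reported 110.4 → residual 0.0 km
  B: calculated 215.2 vs reported 215.2 → residual 0.0 km
  C: calculated 40.6 vs reported 40.6 → residual 0.0 km
  D: calculated 204.1 vs reported 151.7 → residual 52.4 km
A, B, C are mutually consistent (residuals ≈ 0); D is off by 52.4 km.

D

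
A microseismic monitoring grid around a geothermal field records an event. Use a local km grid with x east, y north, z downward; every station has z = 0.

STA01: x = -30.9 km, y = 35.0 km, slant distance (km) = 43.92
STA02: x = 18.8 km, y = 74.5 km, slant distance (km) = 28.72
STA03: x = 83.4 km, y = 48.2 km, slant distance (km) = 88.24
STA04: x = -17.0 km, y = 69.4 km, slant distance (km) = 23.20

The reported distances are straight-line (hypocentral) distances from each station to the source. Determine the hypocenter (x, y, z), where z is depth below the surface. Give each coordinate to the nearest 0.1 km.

x ≈ -1.9 km, y ≈ 63.5 km, depth ≈ 16.6 km

Each station gives a sphere (x−x_i)² + (y−y_i)² + z² = d_i² (stations at z=0).
Subtracting the STA01 sphere from STA02 and STA03: z² cancels, leaving linear equations in x and y:
99.4 x + 79.0 y = 4828.01
228.6 x + 26.4 y = 1241.66
Solving: x ≈ -1.903, y ≈ 63.508 km (keep extra digits for the depth step; rounded: -1.9, 63.5).
Then from the STA01 sphere: z² = 43.92² − (x + 30.9)² − (y − 35.0)² with x = -1.903, y = 63.508, so z ≈ 16.596 ≈ 16.6 km.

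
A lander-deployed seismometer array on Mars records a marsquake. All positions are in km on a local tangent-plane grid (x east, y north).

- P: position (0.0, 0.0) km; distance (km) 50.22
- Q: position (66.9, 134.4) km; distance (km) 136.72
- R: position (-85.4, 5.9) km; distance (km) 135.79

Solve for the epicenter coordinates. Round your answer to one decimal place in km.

50.2 km east, -1.3 km north

Circle about each station: x² + y² = 50.22²; (x − 66.9)² + (y − 134.4)² = 136.72²; (x + 85.4)² + (y − 5.9)² = 135.79².
Subtracting pairs of circle equations eliminates x²+y² and gives linear equations (the radical axes):
133.8 x + 268.8 y = 6368.66
-170.8 x + 11.8 y = -8588.91
Solving the 2×2 system: x ≈ 50.2, y ≈ -1.3 km.
Check against P (with the unrounded x, y): √(x²+y²) = 50.21 ≈ 50.22 km. ✓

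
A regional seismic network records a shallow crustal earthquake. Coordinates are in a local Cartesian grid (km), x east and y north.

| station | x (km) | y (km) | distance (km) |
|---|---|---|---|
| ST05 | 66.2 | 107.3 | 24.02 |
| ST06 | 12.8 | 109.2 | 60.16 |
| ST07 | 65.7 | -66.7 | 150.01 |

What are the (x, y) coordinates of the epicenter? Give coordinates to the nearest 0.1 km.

x ≈ 67.1 km, y ≈ 83.3 km

Circle about each station: (x − 66.2)² + (y − 107.3)² = 24.02²; (x − 12.8)² + (y − 109.2)² = 60.16²; (x − 65.7)² + (y + 66.7)² = 150.01².
Subtracting the ST05 equation from the ST06 and ST07 equations removes the quadratic terms:
-106.8 x + 3.8 y = -6849.52
-1.0 x − 348.0 y = -29056.39
Solving the 2×2 system: x ≈ 67.1, y ≈ 83.3 km.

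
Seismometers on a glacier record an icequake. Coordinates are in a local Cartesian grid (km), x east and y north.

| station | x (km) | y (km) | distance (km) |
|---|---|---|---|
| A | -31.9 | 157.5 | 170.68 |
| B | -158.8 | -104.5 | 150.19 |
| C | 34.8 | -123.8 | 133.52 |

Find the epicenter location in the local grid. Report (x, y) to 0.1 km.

Circle about each station: (x + 31.9)² + (y − 157.5)² = 170.68²; (x + 158.8)² + (y + 104.5)² = 150.19²; (x − 34.8)² + (y + 123.8)² = 133.52².
Subtracting the A equation from the B and C equations removes the quadratic terms:
-253.8 x − 524.0 y = 16888.46
133.4 x − 562.6 y = 2017.69
Solving the 2×2 system: x ≈ -39.7, y ≈ -13.0 km.

-39.7 km east, -13.0 km north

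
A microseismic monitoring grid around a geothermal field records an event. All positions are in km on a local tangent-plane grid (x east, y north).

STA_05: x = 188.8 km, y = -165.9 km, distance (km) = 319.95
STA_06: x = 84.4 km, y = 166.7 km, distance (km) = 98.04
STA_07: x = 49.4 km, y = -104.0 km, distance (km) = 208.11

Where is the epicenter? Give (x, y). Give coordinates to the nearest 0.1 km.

11.9 km east, 100.7 km north

Circle about each station: (x − 188.8)² + (y + 165.9)² = 319.95²; (x − 84.4)² + (y − 166.7)² = 98.04²; (x − 49.4)² + (y + 104.0)² = 208.11².
Subtracting the STA_05 equation from the STA_06 and STA_07 equations removes the quadratic terms:
-208.8 x + 665.2 y = 64500.16
-278.8 x + 123.8 y = 9146.34
Solving the 2×2 system: x ≈ 11.9, y ≈ 100.7 km.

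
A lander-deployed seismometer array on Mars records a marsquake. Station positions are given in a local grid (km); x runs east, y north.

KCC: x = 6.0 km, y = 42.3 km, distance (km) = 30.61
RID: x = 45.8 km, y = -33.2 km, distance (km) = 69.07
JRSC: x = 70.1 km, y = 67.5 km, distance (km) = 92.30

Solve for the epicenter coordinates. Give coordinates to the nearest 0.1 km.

Circle about each station: (x − 6.0)² + (y − 42.3)² = 30.61²; (x − 45.8)² + (y + 33.2)² = 69.07²; (x − 70.1)² + (y − 67.5)² = 92.30².
Subtracting pairs of circle equations eliminates x²+y² and gives linear equations (the radical axes):
79.6 x − 151.0 y = -2459.10
128.2 x + 50.4 y = 62.65
Solving the 2×2 system: x ≈ -4.9, y ≈ 13.7 km.

(-4.9, 13.7)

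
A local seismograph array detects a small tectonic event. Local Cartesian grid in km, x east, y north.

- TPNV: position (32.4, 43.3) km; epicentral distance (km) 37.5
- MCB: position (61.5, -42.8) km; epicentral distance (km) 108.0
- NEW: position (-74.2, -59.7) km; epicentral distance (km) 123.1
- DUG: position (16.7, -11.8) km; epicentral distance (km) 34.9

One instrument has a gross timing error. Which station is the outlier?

Solve using three stations at a time. Using TPNV, MCB, NEW (subtract circle equations pairwise → linear system) gives (x, y) ≈ (-5.1, 42.2).
Distances from that point to each station vs reported:
  TPNV: calculated 37.5 vs reported 37.5 → residual 0.0 km
  MCB: calculated 108.0 vs reported 108.0 → residual 0.0 km
  NEW: calculated 123.1 vs reported 123.1 → residual 0.0 km
  DUG: calculated 58.3 vs reported 34.9 → residual 23.4 km
TPNV, MCB, NEW are mutually consistent (residuals ≈ 0); DUG is off by 23.4 km.

DUG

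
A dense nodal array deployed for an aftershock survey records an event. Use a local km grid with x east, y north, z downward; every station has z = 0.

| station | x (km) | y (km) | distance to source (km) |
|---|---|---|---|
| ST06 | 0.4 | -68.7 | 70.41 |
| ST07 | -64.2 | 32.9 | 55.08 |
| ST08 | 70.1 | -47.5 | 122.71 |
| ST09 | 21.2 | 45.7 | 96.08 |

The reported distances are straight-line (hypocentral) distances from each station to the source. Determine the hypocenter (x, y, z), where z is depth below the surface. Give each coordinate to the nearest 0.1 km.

Each station gives a sphere (x−x_i)² + (y−y_i)² + z² = d_i² (stations at z=0).
Subtracting the ST06 sphere from ST07 and ST08: z² cancels, leaving linear equations in x and y:
-129.2 x + 203.2 y = 2407.96
139.4 x + 42.4 y = -7649.77
Solving: x ≈ -49.004, y ≈ -19.308 km (keep extra digits for the depth step; rounded: -49.0, -19.3).
Then from the ST06 sphere: z² = 70.41² − (x − 0.4)² − (y + 68.7)² with x = -49.004, y = -19.308, so z ≈ 8.789 ≈ 8.8 km.

(-49.0, -19.3, 8.8)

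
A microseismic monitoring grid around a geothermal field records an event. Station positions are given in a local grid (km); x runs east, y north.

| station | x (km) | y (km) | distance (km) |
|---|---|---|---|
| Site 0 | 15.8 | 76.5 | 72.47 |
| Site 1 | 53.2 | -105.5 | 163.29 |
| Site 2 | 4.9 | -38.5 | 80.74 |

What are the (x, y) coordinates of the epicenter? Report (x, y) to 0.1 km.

x ≈ -39.1 km, y ≈ 29.2 km

Circle about each station: (x − 15.8)² + (y − 76.5)² = 72.47²; (x − 53.2)² + (y + 105.5)² = 163.29²; (x − 4.9)² + (y + 38.5)² = 80.74².
Subtracting pairs of circle equations eliminates x²+y² and gives linear equations (the radical axes):
74.8 x − 364.0 y = -13553.12
-21.8 x − 230.0 y = -5862.68
Solving the 2×2 system: x ≈ -39.1, y ≈ 29.2 km.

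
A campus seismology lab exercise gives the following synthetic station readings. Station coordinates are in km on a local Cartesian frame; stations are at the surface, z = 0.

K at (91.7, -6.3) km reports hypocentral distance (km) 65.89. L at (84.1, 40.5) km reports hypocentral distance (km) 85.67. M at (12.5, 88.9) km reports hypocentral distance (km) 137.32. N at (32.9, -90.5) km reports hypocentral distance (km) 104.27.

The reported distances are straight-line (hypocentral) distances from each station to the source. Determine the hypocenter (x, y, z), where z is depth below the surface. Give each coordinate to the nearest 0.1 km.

x ≈ 73.3 km, y ≈ -17.3 km, depth ≈ 62.3 km

Each station gives a sphere (x−x_i)² + (y−y_i)² + z² = d_i² (stations at z=0).
Subtracting the K sphere from L and M: z² cancels, leaving linear equations in x and y:
-15.2 x + 93.6 y = -2733.38
-158.4 x + 190.4 y = -14904.41
Solving: x ≈ 73.299, y ≈ -17.299 km (keep extra digits for the depth step; rounded: 73.3, -17.3).
Then from the K sphere: z² = 65.89² − (x − 91.7)² − (y + 6.3)² with x = 73.299, y = -17.299, so z ≈ 62.305 ≈ 62.3 km.
Check against N (with the unrounded solution): distance 104.27 ≈ 104.27 km. ✓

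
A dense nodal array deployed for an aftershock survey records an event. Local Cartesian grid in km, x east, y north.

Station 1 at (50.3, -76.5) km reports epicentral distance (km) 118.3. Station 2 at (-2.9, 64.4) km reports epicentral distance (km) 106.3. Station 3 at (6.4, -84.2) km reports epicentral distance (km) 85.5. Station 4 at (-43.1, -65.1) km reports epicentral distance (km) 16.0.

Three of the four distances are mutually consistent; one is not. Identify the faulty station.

Station 4

Solve using three stations at a time. Using Station 1, Station 2, Station 3 (subtract circle equations pairwise → linear system) gives (x, y) ≈ (-57.1, -27.0).
Distances from that point to each station vs reported:
  Station 1: calculated 118.3 vs reported 118.3 → residual 0.0 km
  Station 2: calculated 106.3 vs reported 106.3 → residual 0.0 km
  Station 3: calculated 85.5 vs reported 85.5 → residual 0.0 km
  Station 4: calculated 40.6 vs reported 16.0 → residual 24.6 km
Station 1, Station 2, Station 3 are mutually consistent (residuals ≈ 0); Station 4 is off by 24.6 km.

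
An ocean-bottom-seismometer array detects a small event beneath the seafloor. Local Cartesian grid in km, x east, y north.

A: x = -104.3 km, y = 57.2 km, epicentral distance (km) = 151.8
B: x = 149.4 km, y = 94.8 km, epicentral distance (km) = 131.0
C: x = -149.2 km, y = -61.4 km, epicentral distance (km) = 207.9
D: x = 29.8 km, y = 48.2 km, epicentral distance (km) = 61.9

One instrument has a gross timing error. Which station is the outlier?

D

Solve using three stations at a time. Using A, B, C (subtract circle equations pairwise → linear system) gives (x, y) ≈ (42.6, 18.9).
Distances from that point to each station vs reported:
  A: calculated 151.8 vs reported 151.8 → residual 0.0 km
  B: calculated 131.0 vs reported 131.0 → residual 0.0 km
  C: calculated 207.9 vs reported 207.9 → residual 0.0 km
  D: calculated 32.0 vs reported 61.9 → residual 29.9 km
A, B, C are mutually consistent (residuals ≈ 0); D is off by 29.9 km.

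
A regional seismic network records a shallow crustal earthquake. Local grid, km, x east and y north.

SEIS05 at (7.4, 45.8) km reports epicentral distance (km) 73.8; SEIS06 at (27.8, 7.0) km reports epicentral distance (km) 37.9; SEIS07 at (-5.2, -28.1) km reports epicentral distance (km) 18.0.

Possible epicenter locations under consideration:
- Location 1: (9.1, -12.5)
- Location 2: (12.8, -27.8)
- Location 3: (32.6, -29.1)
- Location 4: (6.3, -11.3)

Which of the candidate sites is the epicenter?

Location 2

For each candidate, compare |candidate − station| to the reported distance:
Location 1: residuals SEIS05 15.5, SEIS06 10.9, SEIS07 3.2 → max 15.5 km
Location 2: residuals SEIS05 0.0, SEIS06 0.0, SEIS07 0.0 → max 0.0 km
Location 3: residuals SEIS05 5.2, SEIS06 1.5, SEIS07 19.8 → max 19.8 km
Location 4: residuals SEIS05 16.7, SEIS06 9.7, SEIS07 2.4 → max 16.7 km
Only Location 2 has all residuals ≈ 0.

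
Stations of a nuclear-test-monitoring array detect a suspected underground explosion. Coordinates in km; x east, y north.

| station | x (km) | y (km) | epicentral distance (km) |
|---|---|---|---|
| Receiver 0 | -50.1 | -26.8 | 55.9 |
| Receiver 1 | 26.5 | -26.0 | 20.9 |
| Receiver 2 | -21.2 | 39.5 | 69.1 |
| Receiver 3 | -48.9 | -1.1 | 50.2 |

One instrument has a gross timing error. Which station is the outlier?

Receiver 3

Solve using three stations at a time. Using Receiver 0, Receiver 1, Receiver 2 (subtract circle equations pairwise → linear system) gives (x, y) ≈ (5.7, -24.1).
Distances from that point to each station vs reported:
  Receiver 0: calculated 55.9 vs reported 55.9 → residual 0.0 km
  Receiver 1: calculated 20.9 vs reported 20.9 → residual 0.0 km
  Receiver 2: calculated 69.1 vs reported 69.1 → residual 0.0 km
  Receiver 3: calculated 59.3 vs reported 50.2 → residual 9.1 km
Receiver 0, Receiver 1, Receiver 2 are mutually consistent (residuals ≈ 0); Receiver 3 is off by 9.1 km.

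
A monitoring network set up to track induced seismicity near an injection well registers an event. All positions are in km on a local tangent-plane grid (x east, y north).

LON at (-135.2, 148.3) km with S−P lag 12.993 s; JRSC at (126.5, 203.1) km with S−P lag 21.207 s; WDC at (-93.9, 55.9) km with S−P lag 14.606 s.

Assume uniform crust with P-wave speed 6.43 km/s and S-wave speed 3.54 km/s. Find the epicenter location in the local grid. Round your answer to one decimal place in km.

Distance from S−P lag: d = Δt · v_P v_S / (v_P − v_S) = Δt · (6.43·3.54)/(6.43−3.54) ≈ 7.8762·Δt.
So d_LON = 102.34, d_JRSC = 167.03, d_WDC = 115.04 km.
Circle about each station: (x + 135.2)² + (y − 148.3)² = 102.34²; (x − 126.5)² + (y − 203.1)² = 167.03²; (x + 93.9)² + (y − 55.9)² = 115.04².
Subtracting the LON equation from the JRSC and WDC equations removes the quadratic terms:
523.4 x + 109.6 y = -445.62
82.6 x − 184.8 y = -31090.64
Solving the 2×2 system: x ≈ -33.0, y ≈ 153.5 km.

x ≈ -33.0 km, y ≈ 153.5 km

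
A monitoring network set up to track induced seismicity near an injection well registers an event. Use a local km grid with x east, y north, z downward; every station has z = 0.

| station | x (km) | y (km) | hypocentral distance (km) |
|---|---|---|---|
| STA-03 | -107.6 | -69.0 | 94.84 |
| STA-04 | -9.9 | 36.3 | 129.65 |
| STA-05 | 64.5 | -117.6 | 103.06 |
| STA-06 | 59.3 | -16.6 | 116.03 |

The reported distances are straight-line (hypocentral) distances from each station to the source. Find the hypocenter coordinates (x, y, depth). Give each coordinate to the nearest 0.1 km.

Each station gives a sphere (x−x_i)² + (y−y_i)² + z² = d_i² (stations at z=0).
Subtracting the STA-03 sphere from STA-04 and STA-05: z² cancels, leaving linear equations in x and y:
195.4 x + 210.6 y = -22737.56
344.2 x − 97.2 y = 24.51
Solving: x ≈ -24.102, y ≈ -85.603 km (keep extra digits for the depth step; rounded: -24.1, -85.6).
Then from the STA-03 sphere: z² = 94.84² − (x + 107.6)² − (y + 69.0)² with x = -24.102, y = -85.603, so z ≈ 41.798 ≈ 41.8 km.
Check against STA-06 (with the unrounded solution): distance 116.04 ≈ 116.03 km. ✓

(-24.1, -85.6, 41.8)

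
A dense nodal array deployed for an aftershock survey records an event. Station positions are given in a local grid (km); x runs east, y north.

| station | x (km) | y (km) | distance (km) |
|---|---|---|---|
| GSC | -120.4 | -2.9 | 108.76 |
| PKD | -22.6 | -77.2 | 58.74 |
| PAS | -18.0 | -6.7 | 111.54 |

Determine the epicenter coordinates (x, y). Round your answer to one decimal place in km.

x ≈ -75.8 km, y ≈ -102.1 km

Circle about each station: (x + 120.4)² + (y + 2.9)² = 108.76²; (x + 22.6)² + (y + 77.2)² = 58.74²; (x + 18.0)² + (y + 6.7)² = 111.54².
Subtracting the GSC equation from the PKD and PAS equations removes the quadratic terms:
195.6 x − 148.6 y = 344.38
204.8 x − 7.6 y = -14748.11
Solving the 2×2 system: x ≈ -75.8, y ≈ -102.1 km.
Check against GSC (with the unrounded x, y): √((x + 120.4)²+(y + 2.9)²) = 108.76 ≈ 108.76 km. ✓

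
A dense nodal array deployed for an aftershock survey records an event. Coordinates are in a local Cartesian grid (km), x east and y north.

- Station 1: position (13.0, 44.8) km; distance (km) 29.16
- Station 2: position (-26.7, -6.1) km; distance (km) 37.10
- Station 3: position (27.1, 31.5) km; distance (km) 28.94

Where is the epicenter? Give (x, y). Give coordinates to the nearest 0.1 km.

x ≈ 1.5 km, y ≈ 18.0 km

Circle about each station: (x − 13.0)² + (y − 44.8)² = 29.16²; (x + 26.7)² + (y + 6.1)² = 37.10²; (x − 27.1)² + (y − 31.5)² = 28.94².
Subtracting pairs of circle equations eliminates x²+y² and gives linear equations (the radical axes):
-79.4 x − 101.8 y = -1952.04
28.2 x − 26.6 y = -436.60
Solving the 2×2 system: x ≈ 1.5, y ≈ 18.0 km.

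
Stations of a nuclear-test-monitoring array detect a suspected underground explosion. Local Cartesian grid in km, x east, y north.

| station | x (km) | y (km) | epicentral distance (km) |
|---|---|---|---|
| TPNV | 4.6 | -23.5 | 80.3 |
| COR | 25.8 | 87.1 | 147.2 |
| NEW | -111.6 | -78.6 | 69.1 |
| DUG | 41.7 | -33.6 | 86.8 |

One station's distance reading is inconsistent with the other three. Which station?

DUG

Solve using three stations at a time. Using TPNV, COR, NEW (subtract circle equations pairwise → linear system) gives (x, y) ≈ (-75.6, -19.6).
Distances from that point to each station vs reported:
  TPNV: calculated 80.3 vs reported 80.3 → residual 0.0 km
  COR: calculated 147.2 vs reported 147.2 → residual 0.0 km
  NEW: calculated 69.1 vs reported 69.1 → residual 0.0 km
  DUG: calculated 118.1 vs reported 86.8 → residual 31.3 km
TPNV, COR, NEW are mutually consistent (residuals ≈ 0); DUG is off by 31.3 km.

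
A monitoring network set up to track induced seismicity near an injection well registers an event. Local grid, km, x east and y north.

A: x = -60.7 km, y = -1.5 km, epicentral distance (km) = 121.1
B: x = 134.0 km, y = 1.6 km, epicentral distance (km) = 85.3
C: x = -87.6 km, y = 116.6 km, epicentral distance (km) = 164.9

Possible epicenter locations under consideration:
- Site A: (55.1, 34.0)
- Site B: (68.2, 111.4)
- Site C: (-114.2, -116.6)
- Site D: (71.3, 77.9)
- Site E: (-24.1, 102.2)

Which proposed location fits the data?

For each candidate, compare |candidate − station| to the reported distance:
Site A: residuals A 0.0, B 0.0, C 0.0 → max 0.0 km
Site B: residuals A 50.3, B 42.7, C 9.0 → max 50.3 km
Site C: residuals A 5.8, B 189.6, C 69.8 → max 189.6 km
Site D: residuals A 32.9, B 13.5, C 1.4 → max 32.9 km
Site E: residuals A 11.1, B 102.1, C 99.8 → max 102.1 km
Only Site A has all residuals ≈ 0.

Site A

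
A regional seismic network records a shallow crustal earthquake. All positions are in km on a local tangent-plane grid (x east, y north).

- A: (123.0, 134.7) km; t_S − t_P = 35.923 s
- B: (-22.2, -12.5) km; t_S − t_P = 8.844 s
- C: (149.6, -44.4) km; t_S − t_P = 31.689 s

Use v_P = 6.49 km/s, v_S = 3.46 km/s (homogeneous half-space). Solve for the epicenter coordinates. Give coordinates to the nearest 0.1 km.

Distance from S−P lag: d = Δt · v_P v_S / (v_P − v_S) = Δt · (6.49·3.46)/(6.49−3.46) ≈ 7.4110·Δt.
So d_A = 266.23, d_B = 65.54, d_C = 234.85 km.
Circle about each station: (x − 123.0)² + (y − 134.7)² = 266.23²; (x + 22.2)² + (y + 12.5)² = 65.54²; (x − 149.6)² + (y + 44.4)² = 234.85².
Subtracting the A equation from the B and C equations removes the quadratic terms:
-290.4 x − 294.4 y = 33958.92
53.2 x − 358.2 y = 6802.32
Solving the 2×2 system: x ≈ -84.9, y ≈ -31.6 km.

-84.9 km east, -31.6 km north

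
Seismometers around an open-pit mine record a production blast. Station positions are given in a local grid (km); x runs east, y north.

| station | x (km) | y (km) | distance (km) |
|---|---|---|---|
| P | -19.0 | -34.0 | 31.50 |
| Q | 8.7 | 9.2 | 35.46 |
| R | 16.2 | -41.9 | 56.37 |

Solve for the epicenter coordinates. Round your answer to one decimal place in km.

(-24.6, -3.0)

Circle about each station: (x + 19.0)² + (y + 34.0)² = 31.50²; (x − 8.7)² + (y − 9.2)² = 35.46²; (x − 16.2)² + (y + 41.9)² = 56.37².
Subtracting the P equation from the Q and R equations removes the quadratic terms:
55.4 x + 86.4 y = -1621.83
70.4 x − 15.8 y = -1684.28
Solving the 2×2 system: x ≈ -24.6, y ≈ -3.0 km.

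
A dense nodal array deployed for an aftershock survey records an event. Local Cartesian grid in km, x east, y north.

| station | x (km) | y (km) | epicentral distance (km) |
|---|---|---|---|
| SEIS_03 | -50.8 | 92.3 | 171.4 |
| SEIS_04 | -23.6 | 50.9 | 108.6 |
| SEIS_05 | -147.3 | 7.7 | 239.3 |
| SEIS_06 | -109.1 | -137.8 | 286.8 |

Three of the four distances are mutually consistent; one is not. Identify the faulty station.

Solve using three stations at a time. Using SEIS_04, SEIS_05, SEIS_06 (subtract circle equations pairwise → linear system) gives (x, y) ≈ (82.0, 76.0).
Distances from that point to each station vs reported:
  SEIS_03: calculated 133.8 vs reported 171.4 → residual 37.6 km
  SEIS_04: calculated 108.6 vs reported 108.6 → residual 0.0 km
  SEIS_05: calculated 239.3 vs reported 239.3 → residual 0.0 km
  SEIS_06: calculated 286.8 vs reported 286.8 → residual 0.0 km
SEIS_04, SEIS_05, SEIS_06 are mutually consistent (residuals ≈ 0); SEIS_03 is off by 37.6 km.

SEIS_03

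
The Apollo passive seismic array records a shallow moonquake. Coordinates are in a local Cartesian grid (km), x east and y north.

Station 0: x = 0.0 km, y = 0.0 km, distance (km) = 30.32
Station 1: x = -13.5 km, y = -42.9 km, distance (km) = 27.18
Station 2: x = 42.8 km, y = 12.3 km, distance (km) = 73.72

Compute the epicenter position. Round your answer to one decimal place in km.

Circle about each station: x² + y² = 30.32²; (x + 13.5)² + (y + 42.9)² = 27.18²; (x − 42.8)² + (y − 12.3)² = 73.72².
Subtracting the Station 0 equation from the Station 1 and Station 2 equations removes the quadratic terms:
-27.0 x − 85.8 y = 2203.21
85.6 x + 24.6 y = -2532.21
Solving the 2×2 system: x ≈ -24.4, y ≈ -18.0 km.
Check against Station 0 (with the unrounded x, y): √(x²+y²) = 30.33 ≈ 30.32 km. ✓

(-24.4, -18.0)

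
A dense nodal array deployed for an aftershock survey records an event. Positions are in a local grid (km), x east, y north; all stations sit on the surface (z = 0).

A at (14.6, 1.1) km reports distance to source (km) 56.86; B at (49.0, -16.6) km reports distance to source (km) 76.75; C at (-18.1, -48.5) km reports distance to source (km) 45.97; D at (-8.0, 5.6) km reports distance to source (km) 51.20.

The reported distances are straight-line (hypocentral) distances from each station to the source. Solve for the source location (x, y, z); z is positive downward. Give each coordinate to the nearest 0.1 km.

x ≈ -16.0 km, y ≈ -25.6 km, depth ≈ 39.8 km

Each station gives a sphere (x−x_i)² + (y−y_i)² + z² = d_i² (stations at z=0).
Subtracting the A sphere from B and C: z² cancels, leaving linear equations in x and y:
68.8 x − 35.4 y = -195.31
-65.4 x − 99.2 y = 3585.31
Solving: x ≈ -16.006, y ≈ -25.590 km (keep extra digits for the depth step; rounded: -16.0, -25.6).
Then from the A sphere: z² = 56.86² − (x − 14.6)² − (y − 1.1)² with x = -16.006, y = -25.590, so z ≈ 39.799 ≈ 39.8 km.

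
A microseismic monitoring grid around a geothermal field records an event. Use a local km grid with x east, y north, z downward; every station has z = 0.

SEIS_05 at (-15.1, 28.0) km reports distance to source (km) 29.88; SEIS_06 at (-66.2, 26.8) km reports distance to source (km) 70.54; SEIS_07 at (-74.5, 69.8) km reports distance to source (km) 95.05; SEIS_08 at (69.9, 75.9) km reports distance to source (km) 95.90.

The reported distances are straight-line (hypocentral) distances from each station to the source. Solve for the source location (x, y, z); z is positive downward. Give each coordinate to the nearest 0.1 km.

Each station gives a sphere (x−x_i)² + (y−y_i)² + z² = d_i² (stations at z=0).
Subtracting the SEIS_05 sphere from SEIS_06 and SEIS_07: z² cancels, leaving linear equations in x and y:
-102.2 x − 2.4 y = 5.59
-118.8 x + 83.6 y = 1268.59
Solving: x ≈ -0.398, y ≈ 14.609 km (keep extra digits for the depth step; rounded: -0.4, 14.6).
Then from the SEIS_05 sphere: z² = 29.88² − (x + 15.1)² − (y − 28.0)² with x = -0.398, y = 14.609, so z ≈ 22.301 ≈ 22.3 km.
Check against SEIS_08 (with the unrounded solution): distance 95.89 ≈ 95.90 km. ✓

(-0.4, 14.6, 22.3)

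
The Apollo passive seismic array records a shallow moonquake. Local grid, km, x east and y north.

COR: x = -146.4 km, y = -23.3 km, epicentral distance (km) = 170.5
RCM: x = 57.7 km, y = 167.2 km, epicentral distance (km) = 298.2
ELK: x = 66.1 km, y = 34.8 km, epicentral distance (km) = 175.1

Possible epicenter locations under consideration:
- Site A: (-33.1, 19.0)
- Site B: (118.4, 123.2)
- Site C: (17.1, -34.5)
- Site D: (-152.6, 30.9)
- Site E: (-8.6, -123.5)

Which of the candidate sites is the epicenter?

For each candidate, compare |candidate − station| to the reported distance:
Site A: residuals COR 49.6, RCM 124.4, ELK 74.6 → max 124.4 km
Site B: residuals COR 132.1, RCM 223.2, ELK 72.4 → max 223.2 km
Site C: residuals COR 6.6, RCM 92.5, ELK 90.2 → max 92.5 km
Site D: residuals COR 115.9, RCM 47.6, ELK 43.6 → max 115.9 km
Site E: residuals COR 0.1, RCM 0.0, ELK 0.1 → max 0.1 km
Only Site E has all residuals ≈ 0.

Site E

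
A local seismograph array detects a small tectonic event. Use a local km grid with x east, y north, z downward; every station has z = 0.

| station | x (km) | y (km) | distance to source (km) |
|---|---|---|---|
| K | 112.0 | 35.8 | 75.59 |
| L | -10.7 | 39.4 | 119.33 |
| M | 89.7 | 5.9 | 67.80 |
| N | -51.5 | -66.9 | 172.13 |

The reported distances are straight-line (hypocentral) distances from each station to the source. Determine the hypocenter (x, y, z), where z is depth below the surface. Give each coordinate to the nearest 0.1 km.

(84.7, 14.2, 67.1)

Each station gives a sphere (x−x_i)² + (y−y_i)² + z² = d_i² (stations at z=0).
Subtracting the K sphere from L and M: z² cancels, leaving linear equations in x and y:
-245.4 x + 7.2 y = -20684.59
-44.6 x − 59.8 y = -4627.73
Solving: x ≈ 84.706, y ≈ 14.211 km (keep extra digits for the depth step; rounded: 84.7, 14.2).
Then from the K sphere: z² = 75.59² − (x − 112.0)² − (y − 35.8)² with x = 84.706, y = 14.211, so z ≈ 67.103 ≈ 67.1 km.
Check against N (with the unrounded solution): distance 172.15 ≈ 172.13 km. ✓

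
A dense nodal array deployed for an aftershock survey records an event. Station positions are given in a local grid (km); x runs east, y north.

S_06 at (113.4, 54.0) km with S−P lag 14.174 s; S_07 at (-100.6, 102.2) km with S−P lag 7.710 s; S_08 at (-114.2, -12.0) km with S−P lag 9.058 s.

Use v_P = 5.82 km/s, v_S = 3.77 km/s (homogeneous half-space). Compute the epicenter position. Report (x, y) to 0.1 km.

-38.2 km east, 48.2 km north

Distance from S−P lag: d = Δt · v_P v_S / (v_P − v_S) = Δt · (5.82·3.77)/(5.82−3.77) ≈ 10.7031·Δt.
So d_S_06 = 151.71, d_S_07 = 82.52, d_S_08 = 96.95 km.
Circle about each station: (x − 113.4)² + (y − 54.0)² = 151.71²; (x + 100.6)² + (y − 102.2)² = 82.52²; (x + 114.2)² + (y + 12.0)² = 96.95².
Subtracting the S_06 equation from the S_07 and S_08 equations removes the quadratic terms:
-428.0 x + 96.4 y = 20996.01
-455.2 x − 132.0 y = 11026.70
Solving the 2×2 system: x ≈ -38.2, y ≈ 48.2 km.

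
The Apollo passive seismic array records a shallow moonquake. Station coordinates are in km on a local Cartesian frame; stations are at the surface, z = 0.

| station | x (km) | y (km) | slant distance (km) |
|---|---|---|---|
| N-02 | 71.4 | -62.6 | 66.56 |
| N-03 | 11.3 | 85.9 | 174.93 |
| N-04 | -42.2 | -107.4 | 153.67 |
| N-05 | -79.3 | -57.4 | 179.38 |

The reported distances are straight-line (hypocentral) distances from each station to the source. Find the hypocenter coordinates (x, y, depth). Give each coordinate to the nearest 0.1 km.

(88.2, -57.5, 64.2)

Each station gives a sphere (x−x_i)² + (y−y_i)² + z² = d_i² (stations at z=0).
Subtracting the N-02 sphere from N-03 and N-04: z² cancels, leaving linear equations in x and y:
-120.2 x + 297.0 y = -27680.49
-227.2 x − 89.6 y = -14885.36
Solving: x ≈ 88.195, y ≈ -57.507 km (keep extra digits for the depth step; rounded: 88.2, -57.5).
Then from the N-02 sphere: z² = 66.56² − (x − 71.4)² − (y + 62.6)² with x = 88.195, y = -57.507, so z ≈ 64.205 ≈ 64.2 km.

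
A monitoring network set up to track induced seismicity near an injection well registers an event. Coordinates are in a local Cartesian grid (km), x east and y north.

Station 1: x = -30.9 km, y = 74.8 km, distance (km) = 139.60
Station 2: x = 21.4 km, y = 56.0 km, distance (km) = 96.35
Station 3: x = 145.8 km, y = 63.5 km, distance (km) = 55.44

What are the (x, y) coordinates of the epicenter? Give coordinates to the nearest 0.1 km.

Circle about each station: (x + 30.9)² + (y − 74.8)² = 139.60²; (x − 21.4)² + (y − 56.0)² = 96.35²; (x − 145.8)² + (y − 63.5)² = 55.44².
Subtracting pairs of circle equations eliminates x²+y² and gives linear equations (the radical axes):
104.6 x − 37.6 y = 7248.95
353.4 x − 22.6 y = 35154.61
Solving the 2×2 system: x ≈ 106.0, y ≈ 102.1 km.

(106.0, 102.1)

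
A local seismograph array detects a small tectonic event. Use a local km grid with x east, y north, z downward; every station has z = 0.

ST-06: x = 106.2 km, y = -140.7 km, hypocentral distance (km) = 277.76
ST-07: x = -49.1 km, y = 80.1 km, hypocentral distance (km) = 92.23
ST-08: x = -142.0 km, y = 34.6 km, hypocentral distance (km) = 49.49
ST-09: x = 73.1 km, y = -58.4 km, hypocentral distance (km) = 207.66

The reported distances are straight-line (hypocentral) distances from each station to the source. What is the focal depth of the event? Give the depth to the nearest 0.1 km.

z ≈ 38.9 km

Each station gives a sphere (x−x_i)² + (y−y_i)² + z² = d_i² (stations at z=0).
Subtracting the ST-06 sphere from ST-07 and ST-08: z² cancels, leaving linear equations in x and y:
-310.6 x + 441.6 y = 46396.13
-496.4 x + 350.6 y = 64987.59
Solving: x ≈ -112.697, y ≈ 25.798 km (keep extra digits for the depth step; rounded: -112.7, 25.8).
Then from the ST-06 sphere: z² = 277.76² − (x − 106.2)² − (y + 140.7)² with x = -112.697, y = 25.798, so z ≈ 38.899 ≈ 38.9 km.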